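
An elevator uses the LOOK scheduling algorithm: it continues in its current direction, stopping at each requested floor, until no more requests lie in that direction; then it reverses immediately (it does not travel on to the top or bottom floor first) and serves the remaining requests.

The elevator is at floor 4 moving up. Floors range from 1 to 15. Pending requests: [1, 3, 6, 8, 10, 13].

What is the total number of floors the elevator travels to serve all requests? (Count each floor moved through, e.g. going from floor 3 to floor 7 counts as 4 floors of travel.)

Answer: 21

Derivation:
Start at floor 4 moving up, LOOK stop order: [6, 8, 10, 13, 3, 1]
  4 → 6: |6-4| = 2, total = 2
  6 → 8: |8-6| = 2, total = 4
  8 → 10: |10-8| = 2, total = 6
  10 → 13: |13-10| = 3, total = 9
  13 → 3: |3-13| = 10, total = 19
  3 → 1: |1-3| = 2, total = 21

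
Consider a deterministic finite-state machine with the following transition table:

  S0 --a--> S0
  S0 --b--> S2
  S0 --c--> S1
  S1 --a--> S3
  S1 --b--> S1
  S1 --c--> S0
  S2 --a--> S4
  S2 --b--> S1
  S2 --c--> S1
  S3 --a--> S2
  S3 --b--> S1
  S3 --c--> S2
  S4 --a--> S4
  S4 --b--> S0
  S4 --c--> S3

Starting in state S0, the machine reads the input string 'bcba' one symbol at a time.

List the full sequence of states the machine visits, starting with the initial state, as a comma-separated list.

Start: S0
  read 'b': S0 --b--> S2
  read 'c': S2 --c--> S1
  read 'b': S1 --b--> S1
  read 'a': S1 --a--> S3

Answer: S0, S2, S1, S1, S3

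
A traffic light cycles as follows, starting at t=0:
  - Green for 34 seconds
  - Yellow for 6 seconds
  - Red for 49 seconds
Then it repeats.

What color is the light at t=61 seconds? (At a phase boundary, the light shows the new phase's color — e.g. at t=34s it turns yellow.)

Cycle length = 34 + 6 + 49 = 89s
t = 61, phase_t = 61 mod 89 = 61
61 >= 40 → RED

Answer: red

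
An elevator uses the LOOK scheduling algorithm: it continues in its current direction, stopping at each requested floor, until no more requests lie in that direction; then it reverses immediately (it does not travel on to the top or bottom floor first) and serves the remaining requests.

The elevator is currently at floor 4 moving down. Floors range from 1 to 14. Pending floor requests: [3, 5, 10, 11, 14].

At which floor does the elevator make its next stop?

Current floor: 4, direction: down
Requests above: [5, 10, 11, 14]
Requests below: [3]
Moving down and requests lie below → nearest below is max([3]) = 3

Answer: 3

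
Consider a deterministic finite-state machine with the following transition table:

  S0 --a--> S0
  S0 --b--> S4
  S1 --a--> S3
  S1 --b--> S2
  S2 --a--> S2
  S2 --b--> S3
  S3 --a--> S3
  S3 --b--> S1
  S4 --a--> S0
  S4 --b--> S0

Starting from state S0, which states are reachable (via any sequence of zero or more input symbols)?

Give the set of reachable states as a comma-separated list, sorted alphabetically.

Answer: S0, S4

Derivation:
BFS from S0:
  visit S0: S0--a-->S0 (seen), S0--b-->S4 (new)
  visit S4: S4--a-->S0 (seen), S4--b-->S0 (seen)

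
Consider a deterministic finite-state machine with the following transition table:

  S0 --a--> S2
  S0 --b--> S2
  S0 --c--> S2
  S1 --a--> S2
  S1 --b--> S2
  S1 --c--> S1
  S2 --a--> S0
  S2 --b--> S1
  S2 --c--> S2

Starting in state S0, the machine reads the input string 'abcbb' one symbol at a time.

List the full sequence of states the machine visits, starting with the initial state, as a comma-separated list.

Answer: S0, S2, S1, S1, S2, S1

Derivation:
Start: S0
  read 'a': S0 --a--> S2
  read 'b': S2 --b--> S1
  read 'c': S1 --c--> S1
  read 'b': S1 --b--> S2
  read 'b': S2 --b--> S1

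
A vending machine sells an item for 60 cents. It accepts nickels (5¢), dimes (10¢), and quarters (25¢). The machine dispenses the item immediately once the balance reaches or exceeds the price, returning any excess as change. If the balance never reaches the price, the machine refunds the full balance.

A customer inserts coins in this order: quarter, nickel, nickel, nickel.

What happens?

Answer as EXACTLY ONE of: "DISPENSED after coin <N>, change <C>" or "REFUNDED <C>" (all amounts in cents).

Price: 60¢
Coin 1 (quarter, 25¢): balance = 25¢
Coin 2 (nickel, 5¢): balance = 30¢
Coin 3 (nickel, 5¢): balance = 35¢
Coin 4 (nickel, 5¢): balance = 40¢
All coins inserted, balance 40¢ < price 60¢ → REFUND 40¢

Answer: REFUNDED 40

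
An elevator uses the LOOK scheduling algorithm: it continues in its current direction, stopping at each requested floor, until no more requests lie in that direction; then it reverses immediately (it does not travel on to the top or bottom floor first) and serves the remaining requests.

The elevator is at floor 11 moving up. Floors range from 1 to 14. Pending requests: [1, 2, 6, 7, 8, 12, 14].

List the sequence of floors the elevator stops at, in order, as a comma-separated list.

Answer: 12, 14, 8, 7, 6, 2, 1

Derivation:
Current: 11, moving UP
Serve above first (ascending): [12, 14]
Then reverse, serve below (descending): [8, 7, 6, 2, 1]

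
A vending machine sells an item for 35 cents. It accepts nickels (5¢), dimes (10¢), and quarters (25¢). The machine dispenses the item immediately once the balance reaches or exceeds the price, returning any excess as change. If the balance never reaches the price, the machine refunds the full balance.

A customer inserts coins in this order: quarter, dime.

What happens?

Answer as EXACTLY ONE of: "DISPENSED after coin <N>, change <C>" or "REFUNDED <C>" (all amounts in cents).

Price: 35¢
Coin 1 (quarter, 25¢): balance = 25¢
Coin 2 (dime, 10¢): balance = 35¢
  → balance >= price → DISPENSE, change = 35 - 35 = 0¢

Answer: DISPENSED after coin 2, change 0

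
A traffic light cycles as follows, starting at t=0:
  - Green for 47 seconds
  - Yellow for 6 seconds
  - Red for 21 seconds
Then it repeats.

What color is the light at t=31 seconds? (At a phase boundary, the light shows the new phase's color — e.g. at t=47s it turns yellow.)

Cycle length = 47 + 6 + 21 = 74s
t = 31, phase_t = 31 mod 74 = 31
31 < 47 (green end) → GREEN

Answer: green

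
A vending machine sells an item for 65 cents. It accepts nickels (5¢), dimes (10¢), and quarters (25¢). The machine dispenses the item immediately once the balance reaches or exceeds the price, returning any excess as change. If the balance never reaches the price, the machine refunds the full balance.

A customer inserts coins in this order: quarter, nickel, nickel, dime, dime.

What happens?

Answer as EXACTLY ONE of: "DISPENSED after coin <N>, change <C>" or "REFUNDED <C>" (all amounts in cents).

Answer: REFUNDED 55

Derivation:
Price: 65¢
Coin 1 (quarter, 25¢): balance = 25¢
Coin 2 (nickel, 5¢): balance = 30¢
Coin 3 (nickel, 5¢): balance = 35¢
Coin 4 (dime, 10¢): balance = 45¢
Coin 5 (dime, 10¢): balance = 55¢
All coins inserted, balance 55¢ < price 65¢ → REFUND 55¢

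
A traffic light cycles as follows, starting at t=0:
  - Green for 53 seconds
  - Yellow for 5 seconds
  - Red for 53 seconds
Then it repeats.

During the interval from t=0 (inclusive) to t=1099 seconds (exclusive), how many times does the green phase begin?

Cycle = 53+5+53 = 111s
green phase starts at t = k*111 + 0 for k=0,1,2,...
Need k*111+0 < 1099 → k < 9.901
k ∈ {0, ..., 9} → 10 starts

Answer: 10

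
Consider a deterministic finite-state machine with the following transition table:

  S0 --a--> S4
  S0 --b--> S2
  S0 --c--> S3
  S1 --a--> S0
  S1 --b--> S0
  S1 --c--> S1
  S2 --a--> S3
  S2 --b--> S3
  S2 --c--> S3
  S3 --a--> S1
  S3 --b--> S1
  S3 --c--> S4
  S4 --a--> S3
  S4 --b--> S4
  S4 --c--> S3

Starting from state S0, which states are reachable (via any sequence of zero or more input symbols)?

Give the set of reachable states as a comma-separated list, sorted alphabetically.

Answer: S0, S1, S2, S3, S4

Derivation:
BFS from S0:
  visit S0: S0--a-->S4 (new), S0--b-->S2 (new), S0--c-->S3 (new)
  visit S4: S4--a-->S3 (seen), S4--b-->S4 (seen), S4--c-->S3 (seen)
  visit S2: S2--a-->S3 (seen), S2--b-->S3 (seen), S2--c-->S3 (seen)
  visit S3: S3--a-->S1 (new), S3--b-->S1 (seen), S3--c-->S4 (seen)
  visit S1: S1--a-->S0 (seen), S1--b-->S0 (seen), S1--c-->S1 (seen)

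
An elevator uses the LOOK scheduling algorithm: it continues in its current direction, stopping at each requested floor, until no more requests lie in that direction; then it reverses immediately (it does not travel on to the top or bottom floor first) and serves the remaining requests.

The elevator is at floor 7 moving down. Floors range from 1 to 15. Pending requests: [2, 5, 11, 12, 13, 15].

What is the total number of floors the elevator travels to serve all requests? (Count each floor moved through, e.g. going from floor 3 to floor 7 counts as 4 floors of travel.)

Start at floor 7 moving down, LOOK stop order: [5, 2, 11, 12, 13, 15]
  7 → 5: |5-7| = 2, total = 2
  5 → 2: |2-5| = 3, total = 5
  2 → 11: |11-2| = 9, total = 14
  11 → 12: |12-11| = 1, total = 15
  12 → 13: |13-12| = 1, total = 16
  13 → 15: |15-13| = 2, total = 18

Answer: 18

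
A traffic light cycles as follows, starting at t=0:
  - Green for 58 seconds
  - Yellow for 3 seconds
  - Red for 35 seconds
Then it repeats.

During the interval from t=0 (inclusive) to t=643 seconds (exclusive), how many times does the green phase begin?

Cycle = 58+3+35 = 96s
green phase starts at t = k*96 + 0 for k=0,1,2,...
Need k*96+0 < 643 → k < 6.698
k ∈ {0, ..., 6} → 7 starts

Answer: 7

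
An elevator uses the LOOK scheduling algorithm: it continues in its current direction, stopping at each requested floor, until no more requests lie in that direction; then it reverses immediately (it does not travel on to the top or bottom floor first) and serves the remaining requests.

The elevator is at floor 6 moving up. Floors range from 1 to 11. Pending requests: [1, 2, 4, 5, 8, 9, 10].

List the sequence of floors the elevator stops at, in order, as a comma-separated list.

Current: 6, moving UP
Serve above first (ascending): [8, 9, 10]
Then reverse, serve below (descending): [5, 4, 2, 1]

Answer: 8, 9, 10, 5, 4, 2, 1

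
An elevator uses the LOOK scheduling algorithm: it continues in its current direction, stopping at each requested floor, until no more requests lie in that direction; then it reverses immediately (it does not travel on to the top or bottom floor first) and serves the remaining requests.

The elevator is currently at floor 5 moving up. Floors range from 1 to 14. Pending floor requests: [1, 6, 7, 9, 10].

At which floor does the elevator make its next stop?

Current floor: 5, direction: up
Requests above: [6, 7, 9, 10]
Requests below: [1]
Moving up and requests lie above → nearest above is min([6, 7, 9, 10]) = 6

Answer: 6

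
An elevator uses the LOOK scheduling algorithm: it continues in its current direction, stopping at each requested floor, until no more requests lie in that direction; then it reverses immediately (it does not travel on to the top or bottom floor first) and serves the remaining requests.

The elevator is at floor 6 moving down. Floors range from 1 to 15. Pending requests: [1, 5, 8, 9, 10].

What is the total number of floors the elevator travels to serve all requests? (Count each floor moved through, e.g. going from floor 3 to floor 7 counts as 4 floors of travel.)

Answer: 14

Derivation:
Start at floor 6 moving down, LOOK stop order: [5, 1, 8, 9, 10]
  6 → 5: |5-6| = 1, total = 1
  5 → 1: |1-5| = 4, total = 5
  1 → 8: |8-1| = 7, total = 12
  8 → 9: |9-8| = 1, total = 13
  9 → 10: |10-9| = 1, total = 14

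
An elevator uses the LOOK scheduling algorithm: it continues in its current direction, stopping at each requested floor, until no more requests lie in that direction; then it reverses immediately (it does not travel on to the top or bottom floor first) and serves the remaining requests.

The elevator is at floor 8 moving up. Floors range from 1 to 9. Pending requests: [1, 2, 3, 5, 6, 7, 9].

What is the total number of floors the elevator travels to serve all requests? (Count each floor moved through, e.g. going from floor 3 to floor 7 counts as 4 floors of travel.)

Start at floor 8 moving up, LOOK stop order: [9, 7, 6, 5, 3, 2, 1]
  8 → 9: |9-8| = 1, total = 1
  9 → 7: |7-9| = 2, total = 3
  7 → 6: |6-7| = 1, total = 4
  6 → 5: |5-6| = 1, total = 5
  5 → 3: |3-5| = 2, total = 7
  3 → 2: |2-3| = 1, total = 8
  2 → 1: |1-2| = 1, total = 9

Answer: 9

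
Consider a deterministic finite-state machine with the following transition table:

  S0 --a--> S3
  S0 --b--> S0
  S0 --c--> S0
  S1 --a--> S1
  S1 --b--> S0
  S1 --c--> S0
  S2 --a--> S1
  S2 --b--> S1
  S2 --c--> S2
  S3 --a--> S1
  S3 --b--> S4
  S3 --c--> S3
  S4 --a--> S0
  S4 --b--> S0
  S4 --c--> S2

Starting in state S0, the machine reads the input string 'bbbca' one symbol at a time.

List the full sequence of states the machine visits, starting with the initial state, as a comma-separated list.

Answer: S0, S0, S0, S0, S0, S3

Derivation:
Start: S0
  read 'b': S0 --b--> S0
  read 'b': S0 --b--> S0
  read 'b': S0 --b--> S0
  read 'c': S0 --c--> S0
  read 'a': S0 --a--> S3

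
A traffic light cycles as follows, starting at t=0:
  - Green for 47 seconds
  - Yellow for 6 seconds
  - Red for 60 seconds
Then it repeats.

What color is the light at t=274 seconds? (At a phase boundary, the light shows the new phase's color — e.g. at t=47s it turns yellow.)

Cycle length = 47 + 6 + 60 = 113s
t = 274, phase_t = 274 mod 113 = 48
47 <= 48 < 53 (yellow end) → YELLOW

Answer: yellow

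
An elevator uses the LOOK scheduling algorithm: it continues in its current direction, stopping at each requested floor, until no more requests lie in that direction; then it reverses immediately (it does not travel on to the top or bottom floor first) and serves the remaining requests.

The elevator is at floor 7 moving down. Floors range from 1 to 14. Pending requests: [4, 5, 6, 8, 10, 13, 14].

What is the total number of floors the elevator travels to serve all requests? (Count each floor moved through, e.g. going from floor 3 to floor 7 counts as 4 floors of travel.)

Start at floor 7 moving down, LOOK stop order: [6, 5, 4, 8, 10, 13, 14]
  7 → 6: |6-7| = 1, total = 1
  6 → 5: |5-6| = 1, total = 2
  5 → 4: |4-5| = 1, total = 3
  4 → 8: |8-4| = 4, total = 7
  8 → 10: |10-8| = 2, total = 9
  10 → 13: |13-10| = 3, total = 12
  13 → 14: |14-13| = 1, total = 13

Answer: 13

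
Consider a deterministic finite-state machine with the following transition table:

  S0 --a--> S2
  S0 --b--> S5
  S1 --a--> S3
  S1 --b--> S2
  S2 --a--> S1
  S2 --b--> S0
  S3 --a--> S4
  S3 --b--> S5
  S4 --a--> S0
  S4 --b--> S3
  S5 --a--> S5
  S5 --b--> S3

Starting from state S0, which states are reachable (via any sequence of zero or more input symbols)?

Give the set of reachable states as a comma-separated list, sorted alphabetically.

BFS from S0:
  visit S0: S0--a-->S2 (new), S0--b-->S5 (new)
  visit S2: S2--a-->S1 (new), S2--b-->S0 (seen)
  visit S5: S5--a-->S5 (seen), S5--b-->S3 (new)
  visit S1: S1--a-->S3 (seen), S1--b-->S2 (seen)
  visit S3: S3--a-->S4 (new), S3--b-->S5 (seen)
  visit S4: S4--a-->S0 (seen), S4--b-->S3 (seen)

Answer: S0, S1, S2, S3, S4, S5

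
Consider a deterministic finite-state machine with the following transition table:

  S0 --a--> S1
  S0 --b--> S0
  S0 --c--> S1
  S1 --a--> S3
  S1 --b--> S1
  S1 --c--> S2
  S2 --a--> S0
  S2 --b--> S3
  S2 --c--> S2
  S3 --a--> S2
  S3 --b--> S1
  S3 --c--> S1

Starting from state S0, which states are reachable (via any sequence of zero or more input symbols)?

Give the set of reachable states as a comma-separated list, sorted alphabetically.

Answer: S0, S1, S2, S3

Derivation:
BFS from S0:
  visit S0: S0--a-->S1 (new), S0--b-->S0 (seen), S0--c-->S1 (seen)
  visit S1: S1--a-->S3 (new), S1--b-->S1 (seen), S1--c-->S2 (new)
  visit S3: S3--a-->S2 (seen), S3--b-->S1 (seen), S3--c-->S1 (seen)
  visit S2: S2--a-->S0 (seen), S2--b-->S3 (seen), S2--c-->S2 (seen)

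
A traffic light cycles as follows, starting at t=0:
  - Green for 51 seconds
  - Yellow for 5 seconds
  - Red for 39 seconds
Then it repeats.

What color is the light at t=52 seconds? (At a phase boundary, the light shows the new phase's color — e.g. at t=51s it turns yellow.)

Cycle length = 51 + 5 + 39 = 95s
t = 52, phase_t = 52 mod 95 = 52
51 <= 52 < 56 (yellow end) → YELLOW

Answer: yellow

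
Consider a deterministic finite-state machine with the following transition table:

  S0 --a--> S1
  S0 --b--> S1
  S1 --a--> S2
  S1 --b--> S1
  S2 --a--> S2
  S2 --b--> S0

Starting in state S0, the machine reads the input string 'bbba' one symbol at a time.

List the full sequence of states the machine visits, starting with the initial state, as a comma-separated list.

Start: S0
  read 'b': S0 --b--> S1
  read 'b': S1 --b--> S1
  read 'b': S1 --b--> S1
  read 'a': S1 --a--> S2

Answer: S0, S1, S1, S1, S2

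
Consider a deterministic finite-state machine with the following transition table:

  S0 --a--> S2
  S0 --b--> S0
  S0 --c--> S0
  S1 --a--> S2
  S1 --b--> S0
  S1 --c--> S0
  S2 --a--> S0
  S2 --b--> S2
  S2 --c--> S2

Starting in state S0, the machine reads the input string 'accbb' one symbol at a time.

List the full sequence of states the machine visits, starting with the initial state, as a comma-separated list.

Start: S0
  read 'a': S0 --a--> S2
  read 'c': S2 --c--> S2
  read 'c': S2 --c--> S2
  read 'b': S2 --b--> S2
  read 'b': S2 --b--> S2

Answer: S0, S2, S2, S2, S2, S2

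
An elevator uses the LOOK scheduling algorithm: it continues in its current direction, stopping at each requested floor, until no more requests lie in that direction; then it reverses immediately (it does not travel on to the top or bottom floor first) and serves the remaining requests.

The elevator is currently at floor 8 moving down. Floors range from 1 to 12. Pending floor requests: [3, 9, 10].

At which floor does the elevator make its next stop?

Answer: 3

Derivation:
Current floor: 8, direction: down
Requests above: [9, 10]
Requests below: [3]
Moving down and requests lie below → nearest below is max([3]) = 3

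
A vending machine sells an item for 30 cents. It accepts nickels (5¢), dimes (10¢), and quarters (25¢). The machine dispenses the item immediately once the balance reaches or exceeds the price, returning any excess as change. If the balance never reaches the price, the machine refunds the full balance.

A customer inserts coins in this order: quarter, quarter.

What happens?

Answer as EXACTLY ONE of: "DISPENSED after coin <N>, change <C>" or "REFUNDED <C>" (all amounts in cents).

Price: 30¢
Coin 1 (quarter, 25¢): balance = 25¢
Coin 2 (quarter, 25¢): balance = 50¢
  → balance >= price → DISPENSE, change = 50 - 30 = 20¢

Answer: DISPENSED after coin 2, change 20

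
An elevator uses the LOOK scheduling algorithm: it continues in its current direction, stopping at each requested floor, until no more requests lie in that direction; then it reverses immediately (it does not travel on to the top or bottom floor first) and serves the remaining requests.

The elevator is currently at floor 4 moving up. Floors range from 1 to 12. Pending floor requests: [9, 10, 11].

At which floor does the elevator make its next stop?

Current floor: 4, direction: up
Requests above: [9, 10, 11]
Requests below: []
Moving up and requests lie above → nearest above is min([9, 10, 11]) = 9

Answer: 9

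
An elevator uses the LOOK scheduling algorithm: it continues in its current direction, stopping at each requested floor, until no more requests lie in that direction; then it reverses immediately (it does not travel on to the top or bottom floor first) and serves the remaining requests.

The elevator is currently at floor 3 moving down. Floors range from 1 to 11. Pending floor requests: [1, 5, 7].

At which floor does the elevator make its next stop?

Current floor: 3, direction: down
Requests above: [5, 7]
Requests below: [1]
Moving down and requests lie below → nearest below is max([1]) = 1

Answer: 1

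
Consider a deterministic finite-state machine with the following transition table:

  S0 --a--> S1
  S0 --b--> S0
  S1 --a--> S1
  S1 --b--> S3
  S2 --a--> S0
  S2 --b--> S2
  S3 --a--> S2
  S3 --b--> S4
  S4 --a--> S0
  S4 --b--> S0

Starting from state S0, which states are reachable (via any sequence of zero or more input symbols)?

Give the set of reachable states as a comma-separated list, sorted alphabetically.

BFS from S0:
  visit S0: S0--a-->S1 (new), S0--b-->S0 (seen)
  visit S1: S1--a-->S1 (seen), S1--b-->S3 (new)
  visit S3: S3--a-->S2 (new), S3--b-->S4 (new)
  visit S2: S2--a-->S0 (seen), S2--b-->S2 (seen)
  visit S4: S4--a-->S0 (seen), S4--b-->S0 (seen)

Answer: S0, S1, S2, S3, S4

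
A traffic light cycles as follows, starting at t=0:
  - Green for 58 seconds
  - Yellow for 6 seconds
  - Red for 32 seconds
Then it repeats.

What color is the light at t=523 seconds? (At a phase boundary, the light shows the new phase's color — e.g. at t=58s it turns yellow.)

Answer: green

Derivation:
Cycle length = 58 + 6 + 32 = 96s
t = 523, phase_t = 523 mod 96 = 43
43 < 58 (green end) → GREEN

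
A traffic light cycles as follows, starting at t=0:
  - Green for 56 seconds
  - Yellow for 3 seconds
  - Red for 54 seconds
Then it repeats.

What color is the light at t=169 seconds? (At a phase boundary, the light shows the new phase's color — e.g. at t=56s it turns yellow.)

Answer: yellow

Derivation:
Cycle length = 56 + 3 + 54 = 113s
t = 169, phase_t = 169 mod 113 = 56
56 <= 56 < 59 (yellow end) → YELLOW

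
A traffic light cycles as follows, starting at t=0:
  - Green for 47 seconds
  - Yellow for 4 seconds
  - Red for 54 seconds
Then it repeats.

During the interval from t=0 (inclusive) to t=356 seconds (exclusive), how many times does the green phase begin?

Answer: 4

Derivation:
Cycle = 47+4+54 = 105s
green phase starts at t = k*105 + 0 for k=0,1,2,...
Need k*105+0 < 356 → k < 3.390
k ∈ {0, ..., 3} → 4 starts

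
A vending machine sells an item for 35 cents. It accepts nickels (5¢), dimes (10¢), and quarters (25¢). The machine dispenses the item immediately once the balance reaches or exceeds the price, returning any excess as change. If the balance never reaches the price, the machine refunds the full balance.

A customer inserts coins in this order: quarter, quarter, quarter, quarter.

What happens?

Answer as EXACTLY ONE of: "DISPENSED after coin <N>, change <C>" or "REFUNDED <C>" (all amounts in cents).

Answer: DISPENSED after coin 2, change 15

Derivation:
Price: 35¢
Coin 1 (quarter, 25¢): balance = 25¢
Coin 2 (quarter, 25¢): balance = 50¢
  → balance >= price → DISPENSE, change = 50 - 35 = 15¢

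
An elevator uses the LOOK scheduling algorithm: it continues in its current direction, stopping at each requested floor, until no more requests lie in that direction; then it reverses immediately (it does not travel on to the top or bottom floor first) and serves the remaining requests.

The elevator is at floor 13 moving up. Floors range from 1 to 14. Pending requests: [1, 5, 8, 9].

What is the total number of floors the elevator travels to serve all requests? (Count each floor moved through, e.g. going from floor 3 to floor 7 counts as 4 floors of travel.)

Start at floor 13 moving up, LOOK stop order: [9, 8, 5, 1]
  13 → 9: |9-13| = 4, total = 4
  9 → 8: |8-9| = 1, total = 5
  8 → 5: |5-8| = 3, total = 8
  5 → 1: |1-5| = 4, total = 12

Answer: 12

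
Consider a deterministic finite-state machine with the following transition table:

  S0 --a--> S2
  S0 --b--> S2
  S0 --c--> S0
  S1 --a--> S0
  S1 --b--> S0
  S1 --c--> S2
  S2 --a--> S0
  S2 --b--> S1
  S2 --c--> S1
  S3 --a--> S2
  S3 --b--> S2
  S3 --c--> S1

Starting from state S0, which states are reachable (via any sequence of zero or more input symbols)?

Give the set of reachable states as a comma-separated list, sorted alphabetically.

BFS from S0:
  visit S0: S0--a-->S2 (new), S0--b-->S2 (seen), S0--c-->S0 (seen)
  visit S2: S2--a-->S0 (seen), S2--b-->S1 (new), S2--c-->S1 (seen)
  visit S1: S1--a-->S0 (seen), S1--b-->S0 (seen), S1--c-->S2 (seen)

Answer: S0, S1, S2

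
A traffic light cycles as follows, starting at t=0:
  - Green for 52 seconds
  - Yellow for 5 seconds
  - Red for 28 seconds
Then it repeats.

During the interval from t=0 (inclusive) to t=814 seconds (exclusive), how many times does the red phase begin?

Answer: 9

Derivation:
Cycle = 52+5+28 = 85s
red phase starts at t = k*85 + 57 for k=0,1,2,...
Need k*85+57 < 814 → k < 8.906
k ∈ {0, ..., 8} → 9 starts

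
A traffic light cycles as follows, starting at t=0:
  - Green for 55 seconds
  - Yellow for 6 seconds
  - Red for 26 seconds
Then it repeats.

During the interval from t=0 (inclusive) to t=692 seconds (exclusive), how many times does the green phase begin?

Answer: 8

Derivation:
Cycle = 55+6+26 = 87s
green phase starts at t = k*87 + 0 for k=0,1,2,...
Need k*87+0 < 692 → k < 7.954
k ∈ {0, ..., 7} → 8 starts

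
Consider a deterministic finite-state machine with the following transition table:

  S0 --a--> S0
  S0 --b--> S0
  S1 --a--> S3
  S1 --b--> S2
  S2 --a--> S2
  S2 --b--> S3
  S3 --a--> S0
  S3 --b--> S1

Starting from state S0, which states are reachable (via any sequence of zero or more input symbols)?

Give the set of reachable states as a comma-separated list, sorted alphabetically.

Answer: S0

Derivation:
BFS from S0:
  visit S0: S0--a-->S0 (seen), S0--b-->S0 (seen)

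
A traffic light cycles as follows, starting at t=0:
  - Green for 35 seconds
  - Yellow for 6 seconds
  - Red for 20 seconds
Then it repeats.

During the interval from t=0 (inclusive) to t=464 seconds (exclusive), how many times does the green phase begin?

Cycle = 35+6+20 = 61s
green phase starts at t = k*61 + 0 for k=0,1,2,...
Need k*61+0 < 464 → k < 7.607
k ∈ {0, ..., 7} → 8 starts

Answer: 8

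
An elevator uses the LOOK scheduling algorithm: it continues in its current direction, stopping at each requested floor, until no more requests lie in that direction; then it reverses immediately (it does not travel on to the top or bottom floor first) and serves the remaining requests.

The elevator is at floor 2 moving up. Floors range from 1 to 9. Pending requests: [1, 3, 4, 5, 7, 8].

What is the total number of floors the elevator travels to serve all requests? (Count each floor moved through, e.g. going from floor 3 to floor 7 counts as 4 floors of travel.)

Answer: 13

Derivation:
Start at floor 2 moving up, LOOK stop order: [3, 4, 5, 7, 8, 1]
  2 → 3: |3-2| = 1, total = 1
  3 → 4: |4-3| = 1, total = 2
  4 → 5: |5-4| = 1, total = 3
  5 → 7: |7-5| = 2, total = 5
  7 → 8: |8-7| = 1, total = 6
  8 → 1: |1-8| = 7, total = 13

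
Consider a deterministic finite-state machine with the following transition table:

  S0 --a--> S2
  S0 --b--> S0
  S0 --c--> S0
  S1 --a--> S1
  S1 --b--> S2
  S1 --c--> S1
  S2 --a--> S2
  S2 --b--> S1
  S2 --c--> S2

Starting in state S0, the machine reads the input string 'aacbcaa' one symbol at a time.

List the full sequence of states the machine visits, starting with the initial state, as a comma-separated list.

Start: S0
  read 'a': S0 --a--> S2
  read 'a': S2 --a--> S2
  read 'c': S2 --c--> S2
  read 'b': S2 --b--> S1
  read 'c': S1 --c--> S1
  read 'a': S1 --a--> S1
  read 'a': S1 --a--> S1

Answer: S0, S2, S2, S2, S1, S1, S1, S1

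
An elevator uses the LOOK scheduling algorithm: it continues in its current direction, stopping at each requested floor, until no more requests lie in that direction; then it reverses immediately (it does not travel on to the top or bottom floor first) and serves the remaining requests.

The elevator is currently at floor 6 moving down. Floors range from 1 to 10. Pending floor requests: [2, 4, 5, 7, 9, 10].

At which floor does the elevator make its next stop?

Current floor: 6, direction: down
Requests above: [7, 9, 10]
Requests below: [2, 4, 5]
Moving down and requests lie below → nearest below is max([2, 4, 5]) = 5

Answer: 5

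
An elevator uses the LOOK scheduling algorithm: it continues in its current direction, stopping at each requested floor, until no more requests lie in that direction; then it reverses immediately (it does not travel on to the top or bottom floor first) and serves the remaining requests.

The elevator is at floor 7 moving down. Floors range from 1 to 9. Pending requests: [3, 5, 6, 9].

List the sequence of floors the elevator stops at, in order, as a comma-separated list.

Answer: 6, 5, 3, 9

Derivation:
Current: 7, moving DOWN
Serve below first (descending): [6, 5, 3]
Then reverse, serve above (ascending): [9]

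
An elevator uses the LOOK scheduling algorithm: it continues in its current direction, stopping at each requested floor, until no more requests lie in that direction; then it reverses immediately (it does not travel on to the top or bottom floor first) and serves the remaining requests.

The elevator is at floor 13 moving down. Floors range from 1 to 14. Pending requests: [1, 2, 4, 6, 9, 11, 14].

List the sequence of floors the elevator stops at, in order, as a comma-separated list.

Answer: 11, 9, 6, 4, 2, 1, 14

Derivation:
Current: 13, moving DOWN
Serve below first (descending): [11, 9, 6, 4, 2, 1]
Then reverse, serve above (ascending): [14]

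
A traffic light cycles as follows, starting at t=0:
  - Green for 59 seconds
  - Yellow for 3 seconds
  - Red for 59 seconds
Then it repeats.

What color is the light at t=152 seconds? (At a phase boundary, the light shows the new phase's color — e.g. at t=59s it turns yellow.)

Answer: green

Derivation:
Cycle length = 59 + 3 + 59 = 121s
t = 152, phase_t = 152 mod 121 = 31
31 < 59 (green end) → GREEN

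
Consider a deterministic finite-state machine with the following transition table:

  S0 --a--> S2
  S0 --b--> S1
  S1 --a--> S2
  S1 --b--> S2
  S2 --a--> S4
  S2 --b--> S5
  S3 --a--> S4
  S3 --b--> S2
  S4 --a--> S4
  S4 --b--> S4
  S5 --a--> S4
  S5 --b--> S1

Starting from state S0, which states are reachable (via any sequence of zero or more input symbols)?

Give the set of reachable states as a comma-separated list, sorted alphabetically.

BFS from S0:
  visit S0: S0--a-->S2 (new), S0--b-->S1 (new)
  visit S2: S2--a-->S4 (new), S2--b-->S5 (new)
  visit S1: S1--a-->S2 (seen), S1--b-->S2 (seen)
  visit S4: S4--a-->S4 (seen), S4--b-->S4 (seen)
  visit S5: S5--a-->S4 (seen), S5--b-->S1 (seen)

Answer: S0, S1, S2, S4, S5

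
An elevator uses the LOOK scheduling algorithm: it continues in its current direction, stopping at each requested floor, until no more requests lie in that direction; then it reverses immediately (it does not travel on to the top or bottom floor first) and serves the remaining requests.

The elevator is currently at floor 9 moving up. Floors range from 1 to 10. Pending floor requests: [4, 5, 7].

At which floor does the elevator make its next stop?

Current floor: 9, direction: up
Requests above: []
Requests below: [4, 5, 7]
Moving up but no requests above → reverse; nearest below is max([4, 5, 7]) = 7

Answer: 7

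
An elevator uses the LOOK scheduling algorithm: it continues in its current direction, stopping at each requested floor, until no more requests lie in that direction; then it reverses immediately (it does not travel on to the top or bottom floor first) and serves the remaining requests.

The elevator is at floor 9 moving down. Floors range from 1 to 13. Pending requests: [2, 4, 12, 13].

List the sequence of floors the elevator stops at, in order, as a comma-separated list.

Answer: 4, 2, 12, 13

Derivation:
Current: 9, moving DOWN
Serve below first (descending): [4, 2]
Then reverse, serve above (ascending): [12, 13]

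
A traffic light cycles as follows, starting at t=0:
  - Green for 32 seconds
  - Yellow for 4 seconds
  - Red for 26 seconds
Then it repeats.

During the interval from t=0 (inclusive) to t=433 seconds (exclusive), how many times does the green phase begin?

Cycle = 32+4+26 = 62s
green phase starts at t = k*62 + 0 for k=0,1,2,...
Need k*62+0 < 433 → k < 6.984
k ∈ {0, ..., 6} → 7 starts

Answer: 7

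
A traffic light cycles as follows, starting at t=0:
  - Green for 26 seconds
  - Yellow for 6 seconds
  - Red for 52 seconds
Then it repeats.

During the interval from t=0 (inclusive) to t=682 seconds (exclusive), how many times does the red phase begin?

Cycle = 26+6+52 = 84s
red phase starts at t = k*84 + 32 for k=0,1,2,...
Need k*84+32 < 682 → k < 7.738
k ∈ {0, ..., 7} → 8 starts

Answer: 8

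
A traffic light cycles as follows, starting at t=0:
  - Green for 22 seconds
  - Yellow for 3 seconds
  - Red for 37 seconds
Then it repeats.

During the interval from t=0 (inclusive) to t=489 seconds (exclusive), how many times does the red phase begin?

Answer: 8

Derivation:
Cycle = 22+3+37 = 62s
red phase starts at t = k*62 + 25 for k=0,1,2,...
Need k*62+25 < 489 → k < 7.484
k ∈ {0, ..., 7} → 8 starts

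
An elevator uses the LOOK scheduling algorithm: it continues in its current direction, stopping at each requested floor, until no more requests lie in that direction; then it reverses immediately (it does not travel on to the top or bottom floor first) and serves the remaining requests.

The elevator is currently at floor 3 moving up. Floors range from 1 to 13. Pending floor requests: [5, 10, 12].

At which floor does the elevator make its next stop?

Current floor: 3, direction: up
Requests above: [5, 10, 12]
Requests below: []
Moving up and requests lie above → nearest above is min([5, 10, 12]) = 5

Answer: 5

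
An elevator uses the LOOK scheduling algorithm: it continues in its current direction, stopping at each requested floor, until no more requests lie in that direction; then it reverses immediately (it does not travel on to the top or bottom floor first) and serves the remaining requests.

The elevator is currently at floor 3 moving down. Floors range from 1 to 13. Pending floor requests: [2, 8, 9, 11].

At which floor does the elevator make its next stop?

Current floor: 3, direction: down
Requests above: [8, 9, 11]
Requests below: [2]
Moving down and requests lie below → nearest below is max([2]) = 2

Answer: 2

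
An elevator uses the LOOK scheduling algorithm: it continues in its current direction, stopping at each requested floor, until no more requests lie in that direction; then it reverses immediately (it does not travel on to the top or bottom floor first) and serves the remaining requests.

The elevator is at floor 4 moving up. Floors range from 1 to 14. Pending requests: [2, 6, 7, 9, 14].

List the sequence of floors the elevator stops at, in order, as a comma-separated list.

Answer: 6, 7, 9, 14, 2

Derivation:
Current: 4, moving UP
Serve above first (ascending): [6, 7, 9, 14]
Then reverse, serve below (descending): [2]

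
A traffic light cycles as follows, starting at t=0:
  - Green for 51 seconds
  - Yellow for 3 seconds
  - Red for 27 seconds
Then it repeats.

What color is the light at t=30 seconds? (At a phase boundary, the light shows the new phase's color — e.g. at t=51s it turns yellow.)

Answer: green

Derivation:
Cycle length = 51 + 3 + 27 = 81s
t = 30, phase_t = 30 mod 81 = 30
30 < 51 (green end) → GREEN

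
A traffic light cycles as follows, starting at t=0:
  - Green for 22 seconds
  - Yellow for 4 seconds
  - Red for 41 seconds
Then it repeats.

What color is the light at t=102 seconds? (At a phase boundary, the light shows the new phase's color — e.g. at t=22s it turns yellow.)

Cycle length = 22 + 4 + 41 = 67s
t = 102, phase_t = 102 mod 67 = 35
35 >= 26 → RED

Answer: red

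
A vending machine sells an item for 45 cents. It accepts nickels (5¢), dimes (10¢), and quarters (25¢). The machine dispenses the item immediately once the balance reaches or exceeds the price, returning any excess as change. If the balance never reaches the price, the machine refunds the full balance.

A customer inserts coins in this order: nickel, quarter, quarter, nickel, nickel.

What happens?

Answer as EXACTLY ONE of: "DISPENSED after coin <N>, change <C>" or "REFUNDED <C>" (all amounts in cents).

Price: 45¢
Coin 1 (nickel, 5¢): balance = 5¢
Coin 2 (quarter, 25¢): balance = 30¢
Coin 3 (quarter, 25¢): balance = 55¢
  → balance >= price → DISPENSE, change = 55 - 45 = 10¢

Answer: DISPENSED after coin 3, change 10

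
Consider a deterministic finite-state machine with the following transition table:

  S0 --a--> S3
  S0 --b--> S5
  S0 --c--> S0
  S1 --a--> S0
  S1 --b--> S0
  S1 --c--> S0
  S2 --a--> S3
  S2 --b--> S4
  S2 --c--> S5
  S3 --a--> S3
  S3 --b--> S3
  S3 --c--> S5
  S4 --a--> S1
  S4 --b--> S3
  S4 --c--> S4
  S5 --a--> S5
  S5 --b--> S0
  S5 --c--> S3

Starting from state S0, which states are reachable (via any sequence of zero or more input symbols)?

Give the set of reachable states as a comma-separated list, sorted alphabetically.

BFS from S0:
  visit S0: S0--a-->S3 (new), S0--b-->S5 (new), S0--c-->S0 (seen)
  visit S3: S3--a-->S3 (seen), S3--b-->S3 (seen), S3--c-->S5 (seen)
  visit S5: S5--a-->S5 (seen), S5--b-->S0 (seen), S5--c-->S3 (seen)

Answer: S0, S3, S5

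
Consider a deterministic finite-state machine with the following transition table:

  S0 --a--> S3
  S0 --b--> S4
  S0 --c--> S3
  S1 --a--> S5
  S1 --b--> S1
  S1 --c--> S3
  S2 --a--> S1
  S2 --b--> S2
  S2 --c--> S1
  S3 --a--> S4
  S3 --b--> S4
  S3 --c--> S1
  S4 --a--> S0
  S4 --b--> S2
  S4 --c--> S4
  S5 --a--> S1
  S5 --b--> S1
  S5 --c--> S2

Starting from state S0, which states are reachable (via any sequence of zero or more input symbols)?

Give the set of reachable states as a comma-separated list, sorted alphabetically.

BFS from S0:
  visit S0: S0--a-->S3 (new), S0--b-->S4 (new), S0--c-->S3 (seen)
  visit S3: S3--a-->S4 (seen), S3--b-->S4 (seen), S3--c-->S1 (new)
  visit S4: S4--a-->S0 (seen), S4--b-->S2 (new), S4--c-->S4 (seen)
  visit S1: S1--a-->S5 (new), S1--b-->S1 (seen), S1--c-->S3 (seen)
  visit S2: S2--a-->S1 (seen), S2--b-->S2 (seen), S2--c-->S1 (seen)
  visit S5: S5--a-->S1 (seen), S5--b-->S1 (seen), S5--c-->S2 (seen)

Answer: S0, S1, S2, S3, S4, S5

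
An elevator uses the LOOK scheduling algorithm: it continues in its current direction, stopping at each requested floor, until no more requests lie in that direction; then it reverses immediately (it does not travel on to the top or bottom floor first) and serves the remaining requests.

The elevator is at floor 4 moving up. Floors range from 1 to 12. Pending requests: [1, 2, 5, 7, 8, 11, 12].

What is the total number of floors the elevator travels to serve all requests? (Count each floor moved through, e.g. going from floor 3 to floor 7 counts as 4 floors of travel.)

Start at floor 4 moving up, LOOK stop order: [5, 7, 8, 11, 12, 2, 1]
  4 → 5: |5-4| = 1, total = 1
  5 → 7: |7-5| = 2, total = 3
  7 → 8: |8-7| = 1, total = 4
  8 → 11: |11-8| = 3, total = 7
  11 → 12: |12-11| = 1, total = 8
  12 → 2: |2-12| = 10, total = 18
  2 → 1: |1-2| = 1, total = 19

Answer: 19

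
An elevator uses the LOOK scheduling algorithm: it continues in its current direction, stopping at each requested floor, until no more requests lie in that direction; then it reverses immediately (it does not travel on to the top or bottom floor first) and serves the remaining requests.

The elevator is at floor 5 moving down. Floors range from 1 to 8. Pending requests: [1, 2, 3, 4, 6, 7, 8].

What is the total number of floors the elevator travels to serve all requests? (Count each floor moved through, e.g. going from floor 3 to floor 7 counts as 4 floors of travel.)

Answer: 11

Derivation:
Start at floor 5 moving down, LOOK stop order: [4, 3, 2, 1, 6, 7, 8]
  5 → 4: |4-5| = 1, total = 1
  4 → 3: |3-4| = 1, total = 2
  3 → 2: |2-3| = 1, total = 3
  2 → 1: |1-2| = 1, total = 4
  1 → 6: |6-1| = 5, total = 9
  6 → 7: |7-6| = 1, total = 10
  7 → 8: |8-7| = 1, total = 11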